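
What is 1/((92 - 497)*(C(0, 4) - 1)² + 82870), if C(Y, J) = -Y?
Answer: 1/82465 ≈ 1.2126e-5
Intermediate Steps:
1/((92 - 497)*(C(0, 4) - 1)² + 82870) = 1/((92 - 497)*(-1*0 - 1)² + 82870) = 1/(-405*(0 - 1)² + 82870) = 1/(-405*(-1)² + 82870) = 1/(-405*1 + 82870) = 1/(-405 + 82870) = 1/82465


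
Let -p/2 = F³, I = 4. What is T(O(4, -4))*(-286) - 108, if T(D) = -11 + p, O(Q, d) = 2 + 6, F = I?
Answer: 39646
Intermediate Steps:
F = 4
O(Q, d) = 8
p = -128 (p = -2*4³ = -2*64 = -128)
T(D) = -139 (T(D) = -11 - 128 = -139)
T(O(4, -4))*(-286) - 108 = -139*(-286) - 108 = 39754 - 108 = 39646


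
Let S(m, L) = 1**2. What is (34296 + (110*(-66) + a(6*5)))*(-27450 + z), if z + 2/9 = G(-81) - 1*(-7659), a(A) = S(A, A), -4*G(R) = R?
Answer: -19243719935/36 ≈ -5.3455e+8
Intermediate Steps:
G(R) = -R/4
S(m, L) = 1
a(A) = 1
z = 276445/36 (z = -2/9 + (-1/4*(-81) - 1*(-7659)) = -2/9 + (81/4 + 7659) = -2/9 + 30717/4 = 276445/36 ≈ 7679.0)
(34296 + (110*(-66) + a(6*5)))*(-27450 + z) = (34296 + (110*(-66) + 1))*(-27450 + 276445/36) = (34296 + (-7260 + 1))*(-711755/36) = (34296 - 7259)*(-711755/36) = 27037*(-711755/36) = -19243719935/36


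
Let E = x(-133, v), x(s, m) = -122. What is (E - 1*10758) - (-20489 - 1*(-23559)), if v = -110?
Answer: -13950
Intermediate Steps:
E = -122
(E - 1*10758) - (-20489 - 1*(-23559)) = (-122 - 1*10758) - (-20489 - 1*(-23559)) = (-122 - 10758) - (-20489 + 23559) = -10880 - 1*3070 = -10880 - 3070 = -13950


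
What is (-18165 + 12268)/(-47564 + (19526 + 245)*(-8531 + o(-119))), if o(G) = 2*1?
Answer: 5897/168674423 ≈ 3.4961e-5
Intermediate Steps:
o(G) = 2
(-18165 + 12268)/(-47564 + (19526 + 245)*(-8531 + o(-119))) = (-18165 + 12268)/(-47564 + (19526 + 245)*(-8531 + 2)) = -5897/(-47564 + 19771*(-8529)) = -5897/(-47564 - 168626859) = -5897/(-168674423) = -5897*(-1/168674423) = 5897/168674423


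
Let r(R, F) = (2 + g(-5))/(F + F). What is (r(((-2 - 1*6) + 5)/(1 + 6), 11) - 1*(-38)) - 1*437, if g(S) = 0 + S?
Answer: -8781/22 ≈ -399.14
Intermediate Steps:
g(S) = S
r(R, F) = -3/(2*F) (r(R, F) = (2 - 5)/(F + F) = -3*1/(2*F) = -3/(2*F))
(r(((-2 - 1*6) + 5)/(1 + 6), 11) - 1*(-38)) - 1*437 = (-3/2/11 - 1*(-38)) - 1*437 = (-3/2*1/11 + 38) - 437 = (-3/22 + 38) - 437 = 833/22 - 437 = -8781/22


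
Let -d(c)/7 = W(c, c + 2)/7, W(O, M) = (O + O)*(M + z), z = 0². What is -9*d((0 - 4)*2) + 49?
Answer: 913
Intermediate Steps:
z = 0
W(O, M) = 2*M*O (W(O, M) = (O + O)*(M + 0) = (2*O)*M = 2*M*O)
d(c) = -2*c*(2 + c) (d(c) = -7*2*(c + 2)*c/7 = -7*2*(2 + c)*c/7 = -7*2*c*(2 + c)/7 = -2*c*(2 + c))
-9*d((0 - 4)*2) + 49 = -(-18)*(0 - 4)*2*(2 + (0 - 4)*2) + 49 = -(-18)*(-4*2)*(2 - 4*2) + 49 = -(-18)*(-8)*(2 - 8) + 49 = -(-18)*(-8)*(-6) + 49 = -9*(-96) + 49 = 864 + 49 = 913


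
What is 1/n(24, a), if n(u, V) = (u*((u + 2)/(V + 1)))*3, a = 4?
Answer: 5/1872 ≈ 0.0026709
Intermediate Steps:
n(u, V) = 3*u*(2 + u)/(1 + V) (n(u, V) = (u*((2 + u)/(1 + V)))*3 = (u*(2 + u)/(1 + V))*3 = 3*u*(2 + u)/(1 + V))
1/n(24, a) = 1/(3*24*(2 + 24)/(1 + 4)) = 1/(3*24*26/5) = 1/(3*24*(1/5)*26) = 1/(1872/5) = 5/1872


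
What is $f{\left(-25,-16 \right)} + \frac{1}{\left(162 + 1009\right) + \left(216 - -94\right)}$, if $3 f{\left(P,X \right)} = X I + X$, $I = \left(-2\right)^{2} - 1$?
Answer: $- \frac{94781}{4443} \approx -21.333$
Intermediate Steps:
$I = 3$ ($I = 4 - 1 = 3$)
$f{\left(P,X \right)} = \frac{4 X}{3}$ ($f{\left(P,X \right)} = \frac{X 3 + X}{3} = \frac{3 X + X}{3} = \frac{4 X}{3}$)
$f{\left(-25,-16 \right)} + \frac{1}{\left(162 + 1009\right) + \left(216 - -94\right)} = \frac{4}{3} \left(-16\right) + \frac{1}{\left(162 + 1009\right) + \left(216 - -94\right)} = - \frac{64}{3} + \frac{1}{1171 + \left(216 + 94\right)} = - \frac{64}{3} + \frac{1}{1171 + 310} = - \frac{64}{3} + \frac{1}{1481} = - \frac{94781}{4443}$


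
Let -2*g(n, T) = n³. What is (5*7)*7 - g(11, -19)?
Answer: 1821/2 ≈ 910.50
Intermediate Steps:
g(n, T) = -n³/2
(5*7)*7 - g(11, -19) = (5*7)*7 - (-1)*11³/2 = 35*7 - (-1)*1331/2 = 245 - 1*(-1331/2) = 245 + 1331/2 = 1821/2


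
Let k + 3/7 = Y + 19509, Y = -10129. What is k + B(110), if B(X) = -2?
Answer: 65643/7 ≈ 9377.6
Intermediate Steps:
k = 65657/7 (k = -3/7 + (-10129 + 19509) = -3/7 + 9380 = 65657/7 ≈ 9379.6)
k + B(110) = 65657/7 - 2 = 65643/7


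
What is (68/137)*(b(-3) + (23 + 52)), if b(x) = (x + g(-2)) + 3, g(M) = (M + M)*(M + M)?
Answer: 6188/137 ≈ 45.168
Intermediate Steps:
g(M) = 4*M² (g(M) = (2*M)*(2*M) = 4*M²)
b(x) = 19 + x (b(x) = (x + 4*(-2)²) + 3 = (x + 4*4) + 3 = (x + 16) + 3 = (16 + x) + 3 = 19 + x)
(68/137)*(b(-3) + (23 + 52)) = (68/137)*((19 - 3) + (23 + 52)) = (68*(1/137))*(16 + 75) = (68/137)*91 = 6188/137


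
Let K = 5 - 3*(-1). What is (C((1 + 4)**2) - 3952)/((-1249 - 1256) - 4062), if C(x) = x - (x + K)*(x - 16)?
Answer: 128/199 ≈ 0.64322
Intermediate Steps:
K = 8 (K = 5 + 3 = 8)
C(x) = x - (-16 + x)*(8 + x) (C(x) = x - (x + 8)*(x - 16) = x - (8 + x)*(-16 + x) = x - (-16 + x)*(8 + x))
(C((1 + 4)**2) - 3952)/((-1249 - 1256) - 4062) = ((128 - ((1 + 4)**2)**2 + 9*(1 + 4)**2) - 3952)/((-1249 - 1256) - 4062) = ((128 - (5**2)**2 + 9*5**2) - 3952)/(-2505 - 4062) = ((128 - 1*25**2 + 9*25) - 3952)/(-6567) = ((128 - 1*625 + 225) - 3952)*(-1/6567) = ((128 - 625 + 225) - 3952)*(-1/6567) = (-272 - 3952)*(-1/6567) = -4224*(-1/6567) = 128/199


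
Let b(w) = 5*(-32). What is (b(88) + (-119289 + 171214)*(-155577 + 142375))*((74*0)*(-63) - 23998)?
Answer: 16450965211980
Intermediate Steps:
b(w) = -160
(b(88) + (-119289 + 171214)*(-155577 + 142375))*((74*0)*(-63) - 23998) = (-160 + (-119289 + 171214)*(-155577 + 142375))*((74*0)*(-63) - 23998) = (-160 + 51925*(-13202))*(0*(-63) - 23998) = (-160 - 685513850)*(0 - 23998) = -685514010*(-23998) = 16450965211980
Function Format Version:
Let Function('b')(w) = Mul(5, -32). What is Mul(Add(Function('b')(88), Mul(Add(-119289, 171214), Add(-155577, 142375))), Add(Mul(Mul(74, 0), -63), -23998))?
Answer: 16450965211980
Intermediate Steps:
Function('b')(w) = -160
Mul(Add(Function('b')(88), Mul(Add(-119289, 171214), Add(-155577, 142375))), Add(Mul(Mul(74, 0), -63), -23998)) = Mul(Add(-160, Mul(Add(-119289, 171214), Add(-155577, 142375))), Add(Mul(Mul(74, 0), -63), -23998)) = Mul(Add(-160, Mul(51925, -13202)), Add(Mul(0, -63), -23998)) = Mul(Add(-160, -685513850), Add(0, -23998)) = Mul(-685514010, -23998) = 16450965211980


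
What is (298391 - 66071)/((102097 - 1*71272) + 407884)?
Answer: 232320/438709 ≈ 0.52955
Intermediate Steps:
(298391 - 66071)/((102097 - 1*71272) + 407884) = 232320/((102097 - 71272) + 407884) = 232320/(30825 + 407884) = 232320/438709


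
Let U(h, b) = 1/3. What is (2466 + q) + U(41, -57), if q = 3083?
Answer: 16648/3 ≈ 5549.3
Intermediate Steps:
U(h, b) = ⅓
(2466 + q) + U(41, -57) = (2466 + 3083) + ⅓ = 5549 + ⅓ = 16648/3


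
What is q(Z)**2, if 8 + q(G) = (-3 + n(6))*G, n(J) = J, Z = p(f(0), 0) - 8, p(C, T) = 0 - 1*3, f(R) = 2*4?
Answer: 1681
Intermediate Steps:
f(R) = 8
p(C, T) = -3 (p(C, T) = 0 - 3 = -3)
Z = -11 (Z = -3 - 8 = -11)
q(G) = -8 + 3*G (q(G) = -8 + (-3 + 6)*G = -8 + 3*G)
q(Z)**2 = (-8 + 3*(-11))**2 = (-8 - 33)**2 = (-41)**2 = 1681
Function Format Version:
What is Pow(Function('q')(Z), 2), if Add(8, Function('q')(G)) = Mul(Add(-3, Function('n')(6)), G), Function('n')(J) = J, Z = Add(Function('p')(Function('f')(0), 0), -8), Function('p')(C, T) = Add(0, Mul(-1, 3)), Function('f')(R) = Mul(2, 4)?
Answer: 1681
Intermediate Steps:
Function('f')(R) = 8
Function('p')(C, T) = -3 (Function('p')(C, T) = Add(0, -3) = -3)
Z = -11 (Z = Add(-3, -8) = -11)
Function('q')(G) = Add(-8, Mul(3, G)) (Function('q')(G) = Add(-8, Mul(Add(-3, 6), G)) = Add(-8, Mul(3, G)))
Pow(Function('q')(Z), 2) = Pow(Add(-8, Mul(3, -11)), 2) = Pow(Add(-8, -33), 2) = Pow(-41, 2) = 1681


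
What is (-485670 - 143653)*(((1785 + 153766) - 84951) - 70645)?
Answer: 28319535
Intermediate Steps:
(-485670 - 143653)*(((1785 + 153766) - 84951) - 70645) = -629323*((155551 - 84951) - 70645) = -629323*(70600 - 70645) = -629323*(-45) = 28319535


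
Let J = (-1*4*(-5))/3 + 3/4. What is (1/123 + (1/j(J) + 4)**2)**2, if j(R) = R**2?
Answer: 15541211897574610967329/59556652041466783449 ≈ 260.95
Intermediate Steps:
J = 89/12 (J = -4*(-5)*(1/3) + 3*(1/4) = 20*(1/3) + 3/4 = 20/3 + 3/4 = 89/12 ≈ 7.4167)
(1/123 + (1/j(J) + 4)**2)**2 = (1/123 + (1/((89/12)**2) + 4)**2)**2 = (1/123 + (1/(7921/144) + 4)**2)**2 = (1/123 + (144/7921 + 4)**2)**2 = (1/123 + (31828/7921)**2)**2 = (1/123 + 1013021584/62742241)**2 = (124664397073/7717295643)**2 = 15541211897574610967329/59556652041466783449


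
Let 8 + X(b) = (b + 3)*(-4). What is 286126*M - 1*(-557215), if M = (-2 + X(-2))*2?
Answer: -7454313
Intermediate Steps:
X(b) = -20 - 4*b (X(b) = -8 + (b + 3)*(-4) = -8 + (3 + b)*(-4) = -8 + (-12 - 4*b) = -20 - 4*b)
M = -28 (M = (-2 + (-20 - 4*(-2)))*2 = (-2 + (-20 + 8))*2 = (-2 - 12)*2 = -14*2 = -28)
286126*M - 1*(-557215) = 286126*(-28) - 1*(-557215) = -8011528 + 557215 = -7454313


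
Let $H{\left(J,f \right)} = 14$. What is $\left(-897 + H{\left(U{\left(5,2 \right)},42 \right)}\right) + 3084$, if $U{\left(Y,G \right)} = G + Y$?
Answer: $2201$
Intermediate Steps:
$\left(-897 + H{\left(U{\left(5,2 \right)},42 \right)}\right) + 3084 = \left(-897 + 14\right) + 3084 = -883 + 3084 = 2201$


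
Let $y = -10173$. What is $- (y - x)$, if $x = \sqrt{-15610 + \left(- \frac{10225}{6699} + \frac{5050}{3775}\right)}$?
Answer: $10173 + \frac{i \sqrt{15972834812733183}}{1011549} \approx 10173.0 + 124.94 i$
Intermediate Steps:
$x = \frac{i \sqrt{15972834812733183}}{1011549}$ ($x = \sqrt{-15610 + \left(\left(-10225\right) \frac{1}{6699} + 5050 \cdot \frac{1}{3775}\right)} = \sqrt{-15610 + \left(- \frac{10225}{6699} + \frac{202}{151}\right)} = \sqrt{-15610 - \frac{190777}{1011549}} = \sqrt{- \frac{15790470667}{1011549}} = \frac{i \sqrt{15972834812733183}}{1011549} \approx 124.94 i$)
$- (y - x) = - (-10173 - \frac{i \sqrt{15972834812733183}}{1011549}) = 10173 + \frac{i \sqrt{15972834812733183}}{1011549}$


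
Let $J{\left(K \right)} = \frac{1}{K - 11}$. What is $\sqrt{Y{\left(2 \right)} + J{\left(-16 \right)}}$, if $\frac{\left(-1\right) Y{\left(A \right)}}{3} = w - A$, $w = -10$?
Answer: $\frac{\sqrt{2913}}{9} \approx 5.9969$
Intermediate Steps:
$J{\left(K \right)} = \frac{1}{-11 + K}$
$Y{\left(A \right)} = 30 + 3 A$ ($Y{\left(A \right)} = - 3 \left(-10 - A\right) = 30 + 3 A$)
$\sqrt{Y{\left(2 \right)} + J{\left(-16 \right)}} = \sqrt{\left(30 + 3 \cdot 2\right) + \frac{1}{-11 - 16}} = \sqrt{\left(30 + 6\right) + \frac{1}{-27}} = \sqrt{36 - \frac{1}{27}} = \sqrt{\frac{971}{27}} = \frac{\sqrt{2913}}{9}$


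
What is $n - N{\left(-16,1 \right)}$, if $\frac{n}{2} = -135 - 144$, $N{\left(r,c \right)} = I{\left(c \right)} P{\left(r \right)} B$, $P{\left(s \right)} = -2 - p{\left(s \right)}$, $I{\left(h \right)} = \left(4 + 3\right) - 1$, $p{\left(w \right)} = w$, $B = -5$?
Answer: $-138$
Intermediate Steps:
$I{\left(h \right)} = 6$ ($I{\left(h \right)} = 7 - 1 = 6$)
$P{\left(s \right)} = -2 - s$
$N{\left(r,c \right)} = 60 + 30 r$ ($N{\left(r,c \right)} = 6 \left(-2 - r\right) \left(-5\right) = \left(-12 - 6 r\right) \left(-5\right) = 60 + 30 r$)
$n = -558$ ($n = 2 \left(-135 - 144\right) = 2 \left(-279\right) = -558$)
$n - N{\left(-16,1 \right)} = -558 - \left(60 + 30 \left(-16\right)\right) = -558 - \left(60 - 480\right) = -558 - -420 = -558 + 420 = -138$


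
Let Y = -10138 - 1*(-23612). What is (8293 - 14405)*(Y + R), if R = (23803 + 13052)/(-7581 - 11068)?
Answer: -1535577480352/18649 ≈ -8.2341e+7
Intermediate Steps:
Y = 13474 (Y = -10138 + 23612 = 13474)
R = -36855/18649 (R = 36855/(-18649) = 36855*(-1/18649) = -36855/18649 ≈ -1.9762)
(8293 - 14405)*(Y + R) = (8293 - 14405)*(13474 - 36855/18649) = -6112*251239771/18649 = -1535577480352/18649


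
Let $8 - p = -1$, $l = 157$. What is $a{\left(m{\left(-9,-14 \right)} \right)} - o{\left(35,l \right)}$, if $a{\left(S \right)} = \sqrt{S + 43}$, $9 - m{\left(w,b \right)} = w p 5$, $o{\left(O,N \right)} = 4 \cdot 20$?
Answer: $-80 + \sqrt{457} \approx -58.622$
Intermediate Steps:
$p = 9$ ($p = 8 - -1 = 8 + 1 = 9$)
$o{\left(O,N \right)} = 80$
$m{\left(w,b \right)} = 9 - 45 w$ ($m{\left(w,b \right)} = 9 - w 9 \cdot 5 = 9 - 9 w 5 = 9 - 45 w$)
$a{\left(S \right)} = \sqrt{43 + S}$
$a{\left(m{\left(-9,-14 \right)} \right)} - o{\left(35,l \right)} = \sqrt{43 + \left(9 - -405\right)} - 80 = \sqrt{43 + \left(9 + 405\right)} - 80 = \sqrt{43 + 414} - 80 = \sqrt{457} - 80 = -80 + \sqrt{457}$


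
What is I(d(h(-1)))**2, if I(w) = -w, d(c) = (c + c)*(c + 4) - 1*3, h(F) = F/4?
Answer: 1521/64 ≈ 23.766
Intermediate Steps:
h(F) = F/4 (h(F) = F*(1/4) = F/4)
d(c) = -3 + 2*c*(4 + c) (d(c) = (2*c)*(4 + c) - 3 = 2*c*(4 + c) - 3 = -3 + 2*c*(4 + c))
I(d(h(-1)))**2 = (-(-3 + 2*((1/4)*(-1))**2 + 8*((1/4)*(-1))))**2 = (-(-3 + 2*(-1/4)**2 + 8*(-1/4)))**2 = (-(-3 + 2*(1/16) - 2))**2 = (-(-3 + 1/8 - 2))**2 = (-1*(-39/8))**2 = (39/8)**2 = 1521/64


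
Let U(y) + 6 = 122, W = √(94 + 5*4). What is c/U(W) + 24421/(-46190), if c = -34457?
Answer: -797200833/2679020 ≈ -297.57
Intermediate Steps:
W = √114 (W = √(94 + 20) = √114 ≈ 10.677)
U(y) = 116 (U(y) = -6 + 122 = 116)
c/U(W) + 24421/(-46190) = -34457/116 + 24421/(-46190) = -34457*1/116 + 24421*(-1/46190) = -34457/116 - 24421/46190 = -797200833/2679020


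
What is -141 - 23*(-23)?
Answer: 388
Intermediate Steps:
-141 - 23*(-23) = -141 + 529 = 388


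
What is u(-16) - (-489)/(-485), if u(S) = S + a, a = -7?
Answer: -11644/485 ≈ -24.008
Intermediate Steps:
u(S) = -7 + S (u(S) = S - 7 = -7 + S)
u(-16) - (-489)/(-485) = (-7 - 16) - (-489)/(-485) = -23 - (-489)*(-1)/485 = -23 - 1*489/485 = -23 - 489/485 = -11644/485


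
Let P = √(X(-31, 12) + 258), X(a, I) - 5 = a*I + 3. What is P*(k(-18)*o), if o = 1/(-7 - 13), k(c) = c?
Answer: 9*I*√106/10 ≈ 9.2661*I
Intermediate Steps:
X(a, I) = 8 + I*a (X(a, I) = 5 + (a*I + 3) = 5 + (I*a + 3) = 5 + (3 + I*a) = 8 + I*a)
o = -1/20 (o = 1/(-20) = -1/20 ≈ -0.050000)
P = I*√106 (P = √((8 + 12*(-31)) + 258) = √((8 - 372) + 258) = √(-364 + 258) = √(-106) = I*√106 ≈ 10.296*I)
P*(k(-18)*o) = (I*√106)*(-18*(-1/20)) = (I*√106)*(9/10) = 9*I*√106/10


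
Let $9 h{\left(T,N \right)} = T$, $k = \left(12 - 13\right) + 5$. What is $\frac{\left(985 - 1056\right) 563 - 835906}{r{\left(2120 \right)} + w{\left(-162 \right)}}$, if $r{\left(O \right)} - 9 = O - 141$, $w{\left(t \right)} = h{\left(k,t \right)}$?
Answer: $- \frac{7882911}{17896} \approx -440.48$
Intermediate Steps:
$k = 4$ ($k = -1 + 5 = 4$)
$h{\left(T,N \right)} = \frac{T}{9}$
$w{\left(t \right)} = \frac{4}{9}$ ($w{\left(t \right)} = \frac{1}{9} \cdot 4 = \frac{4}{9}$)
$r{\left(O \right)} = -132 + O$ ($r{\left(O \right)} = 9 + \left(O - 141\right) = 9 + \left(-141 + O\right) = -132 + O$)
$\frac{\left(985 - 1056\right) 563 - 835906}{r{\left(2120 \right)} + w{\left(-162 \right)}} = \frac{\left(985 - 1056\right) 563 - 835906}{\left(-132 + 2120\right) + \frac{4}{9}} = \frac{\left(-71\right) 563 - 835906}{1988 + \frac{4}{9}} = \frac{-39973 - 835906}{\frac{17896}{9}} = \left(-875879\right) \frac{9}{17896} = - \frac{7882911}{17896}$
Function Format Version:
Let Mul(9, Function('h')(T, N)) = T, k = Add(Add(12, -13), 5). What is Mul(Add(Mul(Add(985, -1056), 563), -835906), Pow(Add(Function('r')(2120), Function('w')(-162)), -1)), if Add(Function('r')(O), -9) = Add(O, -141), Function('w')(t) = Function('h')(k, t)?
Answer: Rational(-7882911, 17896) ≈ -440.48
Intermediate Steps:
k = 4 (k = Add(-1, 5) = 4)
Function('h')(T, N) = Mul(Rational(1, 9), T)
Function('w')(t) = Rational(4, 9) (Function('w')(t) = Mul(Rational(1, 9), 4) = Rational(4, 9))
Function('r')(O) = Add(-132, O) (Function('r')(O) = Add(9, Add(O, -141)) = Add(9, Add(-141, O)) = Add(-132, O))
Mul(Add(Mul(Add(985, -1056), 563), -835906), Pow(Add(Function('r')(2120), Function('w')(-162)), -1)) = Mul(Add(Mul(Add(985, -1056), 563), -835906), Pow(Add(Add(-132, 2120), Rational(4, 9)), -1)) = Mul(Add(Mul(-71, 563), -835906), Pow(Add(1988, Rational(4, 9)), -1)) = Mul(Add(-39973, -835906), Pow(Rational(17896, 9), -1)) = Mul(-875879, Rational(9, 17896)) = Rational(-7882911, 17896)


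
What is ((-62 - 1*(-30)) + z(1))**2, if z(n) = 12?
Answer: 400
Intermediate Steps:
((-62 - 1*(-30)) + z(1))**2 = ((-62 - 1*(-30)) + 12)**2 = ((-62 + 30) + 12)**2 = (-32 + 12)**2 = (-20)**2 = 400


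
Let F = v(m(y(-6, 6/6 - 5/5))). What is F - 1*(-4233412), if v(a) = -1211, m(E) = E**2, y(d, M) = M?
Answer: 4232201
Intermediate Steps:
F = -1211
F - 1*(-4233412) = -1211 - 1*(-4233412) = -1211 + 4233412 = 4232201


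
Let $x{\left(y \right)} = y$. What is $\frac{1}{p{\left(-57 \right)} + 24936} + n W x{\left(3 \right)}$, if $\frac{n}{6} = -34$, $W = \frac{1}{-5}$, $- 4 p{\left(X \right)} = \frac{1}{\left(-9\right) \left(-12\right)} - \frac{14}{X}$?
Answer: $\frac{25052126004}{204674165} \approx 122.4$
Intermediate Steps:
$p{\left(X \right)} = - \frac{1}{432} + \frac{7}{2 X}$ ($p{\left(X \right)} = - \frac{\frac{1}{\left(-9\right) \left(-12\right)} - \frac{14}{X}}{4} = - \frac{\left(- \frac{1}{9}\right) \left(- \frac{1}{12}\right) - \frac{14}{X}}{4} = - \frac{\frac{1}{108} - \frac{14}{X}}{4} = - \frac{1}{432} + \frac{7}{2 X}$)
$W = - \frac{1}{5} \approx -0.2$
$n = -204$ ($n = 6 \left(-34\right) = -204$)
$\frac{1}{p{\left(-57 \right)} + 24936} + n W x{\left(3 \right)} = \frac{1}{\frac{1512 - -57}{432 \left(-57\right)} + 24936} + \left(-204\right) \left(- \frac{1}{5}\right) 3 = \frac{1}{\frac{1}{432} \left(- \frac{1}{57}\right) \left(1512 + 57\right) + 24936} + \frac{204}{5} \cdot 3 = \frac{1}{\frac{1}{432} \left(- \frac{1}{57}\right) 1569 + 24936} + \frac{612}{5} = \frac{1}{- \frac{523}{8208} + 24936} + \frac{612}{5} = \frac{1}{\frac{204674165}{8208}} + \frac{612}{5} = \frac{8208}{204674165} + \frac{612}{5} = \frac{25052126004}{204674165}$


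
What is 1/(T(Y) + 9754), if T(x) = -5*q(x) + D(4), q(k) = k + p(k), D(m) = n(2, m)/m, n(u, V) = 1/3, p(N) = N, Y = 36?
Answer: 12/112729 ≈ 0.00010645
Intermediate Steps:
n(u, V) = 1/3
D(m) = 1/(3*m)
q(k) = 2*k (q(k) = k + k = 2*k)
T(x) = 1/12 - 10*x (T(x) = -10*x + (1/3)/4 = -10*x + (1/3)*(1/4) = -10*x + 1/12 = 1/12 - 10*x)
1/(T(Y) + 9754) = 1/((1/12 - 10*36) + 9754) = 1/((1/12 - 360) + 9754) = 1/(-4319/12 + 9754) = 1/(112729/12) = 12/112729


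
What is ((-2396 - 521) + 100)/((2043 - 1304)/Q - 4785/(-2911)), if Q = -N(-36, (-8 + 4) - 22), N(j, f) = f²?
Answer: -5543394012/1083431 ≈ -5116.5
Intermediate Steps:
Q = -676 (Q = -((-8 + 4) - 22)² = -(-4 - 22)² = -1*(-26)² = -1*676 = -676)
((-2396 - 521) + 100)/((2043 - 1304)/Q - 4785/(-2911)) = ((-2396 - 521) + 100)/((2043 - 1304)/(-676) - 4785/(-2911)) = (-2917 + 100)/(739*(-1/676) - 4785*(-1/2911)) = -2817/(-739/676 + 4785/2911) = -2817/1083431/1967836 = -2817*1967836/1083431 = -5543394012/1083431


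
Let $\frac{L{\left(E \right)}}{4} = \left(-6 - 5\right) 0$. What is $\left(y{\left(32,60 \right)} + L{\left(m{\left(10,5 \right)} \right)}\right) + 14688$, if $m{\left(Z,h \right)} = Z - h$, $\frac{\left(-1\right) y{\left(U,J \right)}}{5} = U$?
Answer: $14528$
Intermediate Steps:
$y{\left(U,J \right)} = - 5 U$
$L{\left(E \right)} = 0$ ($L{\left(E \right)} = 4 \left(-6 - 5\right) 0 = 4 \left(\left(-11\right) 0\right) = 4 \cdot 0 = 0$)
$\left(y{\left(32,60 \right)} + L{\left(m{\left(10,5 \right)} \right)}\right) + 14688 = \left(\left(-5\right) 32 + 0\right) + 14688 = \left(-160 + 0\right) + 14688 = -160 + 14688 = 14528$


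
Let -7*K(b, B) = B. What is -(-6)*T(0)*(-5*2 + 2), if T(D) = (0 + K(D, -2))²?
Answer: -192/49 ≈ -3.9184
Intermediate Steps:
K(b, B) = -B/7
T(D) = 4/49 (T(D) = (0 - ⅐*(-2))² = (0 + 2/7)² = (2/7)² = 4/49)
-(-6)*T(0)*(-5*2 + 2) = -(-6)*4*(-5*2 + 2)/49 = -(-6)*4*(-10 + 2)/49 = -(-6)*(4/49)*(-8) = -(-6)*(-32)/49 = -1*192/49 = -192/49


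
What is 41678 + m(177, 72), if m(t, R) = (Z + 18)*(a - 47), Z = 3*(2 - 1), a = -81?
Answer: 38990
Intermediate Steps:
Z = 3 (Z = 3*1 = 3)
m(t, R) = -2688 (m(t, R) = (3 + 18)*(-81 - 47) = 21*(-128) = -2688)
41678 + m(177, 72) = 41678 - 2688 = 38990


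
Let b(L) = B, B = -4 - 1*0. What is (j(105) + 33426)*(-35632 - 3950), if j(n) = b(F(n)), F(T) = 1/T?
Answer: -1322909604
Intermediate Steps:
B = -4 (B = -4 + 0 = -4)
b(L) = -4
j(n) = -4
(j(105) + 33426)*(-35632 - 3950) = (-4 + 33426)*(-35632 - 3950) = 33422*(-39582) = -1322909604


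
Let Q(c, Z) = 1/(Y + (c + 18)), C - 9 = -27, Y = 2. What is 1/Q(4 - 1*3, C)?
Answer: 21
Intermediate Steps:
C = -18 (C = 9 - 27 = -18)
Q(c, Z) = 1/(20 + c) (Q(c, Z) = 1/(2 + (c + 18)) = 1/(2 + (18 + c)) = 1/(20 + c))
1/Q(4 - 1*3, C) = 1/(1/(20 + (4 - 1*3))) = 1/(1/(20 + (4 - 3))) = 1/(1/(20 + 1)) = 1/(1/21) = 21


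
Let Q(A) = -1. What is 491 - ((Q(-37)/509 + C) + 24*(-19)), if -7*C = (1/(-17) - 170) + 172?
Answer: 57377653/60571 ≈ 947.28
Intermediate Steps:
C = -33/119 (C = -((1/(-17) - 170) + 172)/7 = -((-1/17 - 170) + 172)/7 = -(-2891/17 + 172)/7 = -1/7*33/17 = -33/119 ≈ -0.27731)
491 - ((Q(-37)/509 + C) + 24*(-19)) = 491 - ((-1/509 - 33/119) + 24*(-19)) = 491 - ((-1*1/509 - 33/119) - 456) = 491 - ((-1/509 - 33/119) - 456) = 491 - (-16916/60571 - 456) = 491 - 1*(-27637292/60571) = 491 + 27637292/60571 = 57377653/60571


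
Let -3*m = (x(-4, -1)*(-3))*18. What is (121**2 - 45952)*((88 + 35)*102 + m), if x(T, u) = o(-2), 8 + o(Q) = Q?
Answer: -387191826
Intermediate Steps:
o(Q) = -8 + Q
x(T, u) = -10 (x(T, u) = -8 - 2 = -10)
m = -180 (m = -(-10*(-3))*18/3 = -10*18 = -1/3*540 = -180)
(121**2 - 45952)*((88 + 35)*102 + m) = (121**2 - 45952)*((88 + 35)*102 - 180) = (14641 - 45952)*(123*102 - 180) = -31311*(12546 - 180) = -31311*12366 = -387191826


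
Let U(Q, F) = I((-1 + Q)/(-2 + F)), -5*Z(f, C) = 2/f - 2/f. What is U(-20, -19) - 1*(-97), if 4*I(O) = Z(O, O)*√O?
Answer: 97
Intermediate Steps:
Z(f, C) = 0 (Z(f, C) = -(2/f - 2/f)/5 = -⅕*0 = 0)
I(O) = 0 (I(O) = (0*√O)/4 = (¼)*0 = 0)
U(Q, F) = 0
U(-20, -19) - 1*(-97) = 0 - 1*(-97) = 0 + 97 = 97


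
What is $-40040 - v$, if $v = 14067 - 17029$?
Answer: $-37078$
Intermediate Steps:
$v = -2962$
$-40040 - v = -40040 - -2962 = -40040 + 2962 = -37078$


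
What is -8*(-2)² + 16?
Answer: -16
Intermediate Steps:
-8*(-2)² + 16 = -8*4 + 16 = -32 + 16 = -16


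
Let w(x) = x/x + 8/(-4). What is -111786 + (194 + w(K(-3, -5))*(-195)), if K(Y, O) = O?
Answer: -111397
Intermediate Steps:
w(x) = -1 (w(x) = 1 + 8*(-¼) = 1 - 2 = -1)
-111786 + (194 + w(K(-3, -5))*(-195)) = -111786 + (194 - 1*(-195)) = -111786 + (194 + 195) = -111786 + 389 = -111397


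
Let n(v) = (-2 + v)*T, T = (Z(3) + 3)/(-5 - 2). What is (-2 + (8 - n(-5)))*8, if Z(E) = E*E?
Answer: -48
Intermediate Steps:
Z(E) = E**2
T = -12/7 (T = (3**2 + 3)/(-5 - 2) = (9 + 3)/(-7) = 12*(-1/7) = -12/7 ≈ -1.7143)
n(v) = 24/7 - 12*v/7 (n(v) = (-2 + v)*(-12/7) = 24/7 - 12*v/7)
(-2 + (8 - n(-5)))*8 = (-2 + (8 - (24/7 - 12/7*(-5))))*8 = (-2 + (8 - (24/7 + 60/7)))*8 = (-2 + (8 - 1*12))*8 = (-2 + (8 - 12))*8 = (-2 - 4)*8 = -6*8 = -48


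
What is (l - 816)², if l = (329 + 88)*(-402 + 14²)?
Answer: 7520011524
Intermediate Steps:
l = -85902 (l = 417*(-402 + 196) = 417*(-206) = -85902)
(l - 816)² = (-85902 - 816)² = (-86718)² = 7520011524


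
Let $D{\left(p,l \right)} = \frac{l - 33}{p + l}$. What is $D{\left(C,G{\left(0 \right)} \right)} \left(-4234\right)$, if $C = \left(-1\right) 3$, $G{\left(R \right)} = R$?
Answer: $-46574$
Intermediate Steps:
$C = -3$
$D{\left(p,l \right)} = \frac{-33 + l}{l + p}$
$D{\left(C,G{\left(0 \right)} \right)} \left(-4234\right) = \frac{-33 + 0}{0 - 3} \left(-4234\right) = \frac{1}{-3} \left(-33\right) \left(-4234\right) = \left(- \frac{1}{3}\right) \left(-33\right) \left(-4234\right) = 11 \left(-4234\right) = -46574$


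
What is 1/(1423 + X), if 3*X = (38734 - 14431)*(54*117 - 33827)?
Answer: -1/222848986 ≈ -4.4873e-9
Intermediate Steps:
X = -222850409 (X = ((38734 - 14431)*(54*117 - 33827))/3 = (24303*(6318 - 33827))/3 = (24303*(-27509))/3 = (1/3)*(-668551227) = -222850409)
1/(1423 + X) = 1/(1423 - 222850409) = 1/(-222848986) = -1/222848986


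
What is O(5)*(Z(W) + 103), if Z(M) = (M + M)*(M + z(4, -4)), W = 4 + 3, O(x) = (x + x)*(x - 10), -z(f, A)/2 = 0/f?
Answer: -10050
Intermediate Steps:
z(f, A) = 0 (z(f, A) = -0/f = -2*0 = 0)
O(x) = 2*x*(-10 + x) (O(x) = (2*x)*(-10 + x) = 2*x*(-10 + x))
W = 7
Z(M) = 2*M² (Z(M) = (M + M)*(M + 0) = (2*M)*M = 2*M²)
O(5)*(Z(W) + 103) = (2*5*(-10 + 5))*(2*7² + 103) = (2*5*(-5))*(2*49 + 103) = -50*(98 + 103) = -50*201 = -10050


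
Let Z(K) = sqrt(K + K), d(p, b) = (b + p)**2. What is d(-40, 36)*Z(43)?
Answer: 16*sqrt(86) ≈ 148.38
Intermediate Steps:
Z(K) = sqrt(2)*sqrt(K) (Z(K) = sqrt(2*K) = sqrt(2)*sqrt(K))
d(-40, 36)*Z(43) = (36 - 40)**2*(sqrt(2)*sqrt(43)) = (-4)**2*sqrt(86) = 16*sqrt(86)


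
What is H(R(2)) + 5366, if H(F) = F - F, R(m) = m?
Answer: 5366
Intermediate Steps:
H(F) = 0
H(R(2)) + 5366 = 0 + 5366 = 5366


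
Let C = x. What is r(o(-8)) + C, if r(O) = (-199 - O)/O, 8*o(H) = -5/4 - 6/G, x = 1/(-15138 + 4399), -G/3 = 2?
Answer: 68375212/10739 ≈ 6367.0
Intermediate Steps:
G = -6 (G = -3*2 = -6)
x = -1/10739 (x = 1/(-10739) = -1/10739 ≈ -9.3119e-5)
C = -1/10739 ≈ -9.3119e-5
o(H) = -1/32 (o(H) = (-5/4 - 6/(-6))/8 = (-5*1/4 - 6*(-1/6))/8 = (-5/4 + 1)/8 = (1/8)*(-1/4) = -1/32)
r(O) = (-199 - O)/O
r(o(-8)) + C = (-199 - 1*(-1/32))/(-1/32) - 1/10739 = -32*(-199 + 1/32) - 1/10739 = -32*(-6367/32) - 1/10739 = 6367 - 1/10739 = 68375212/10739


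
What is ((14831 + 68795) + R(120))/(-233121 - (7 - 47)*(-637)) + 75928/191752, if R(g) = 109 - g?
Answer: 64316308/885486767 ≈ 0.072634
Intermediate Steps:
((14831 + 68795) + R(120))/(-233121 - (7 - 47)*(-637)) + 75928/191752 = ((14831 + 68795) + (109 - 1*120))/(-233121 - (7 - 47)*(-637)) + 75928/191752 = (83626 + (109 - 120))/(-233121 - (-40)*(-637)) + 75928*(1/191752) = (83626 - 11)/(-233121 - 1*25480) + 9491/23969 = 83615/(-233121 - 25480) + 9491/23969 = 83615/(-258601) + 9491/23969 = 83615*(-1/258601) + 9491/23969 = -11945/36943 + 9491/23969 = 64316308/885486767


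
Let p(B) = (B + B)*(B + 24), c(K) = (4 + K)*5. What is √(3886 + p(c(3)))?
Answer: 4*√501 ≈ 89.532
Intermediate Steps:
c(K) = 20 + 5*K
p(B) = 2*B*(24 + B) (p(B) = (2*B)*(24 + B) = 2*B*(24 + B))
√(3886 + p(c(3))) = √(3886 + 2*(20 + 5*3)*(24 + (20 + 5*3))) = √(3886 + 2*(20 + 15)*(24 + (20 + 15))) = √(3886 + 2*35*(24 + 35)) = √(3886 + 2*35*59) = √(3886 + 4130) = √8016 = 4*√501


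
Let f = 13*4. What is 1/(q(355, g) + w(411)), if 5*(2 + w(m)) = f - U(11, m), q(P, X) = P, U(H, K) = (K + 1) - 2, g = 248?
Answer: 5/1407 ≈ 0.0035537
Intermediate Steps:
f = 52
U(H, K) = -1 + K (U(H, K) = (1 + K) - 2 = -1 + K)
w(m) = 43/5 - m/5 (w(m) = -2 + (52 - (-1 + m))/5 = -2 + (52 + (1 - m))/5 = -2 + (53 - m)/5 = -2 + (53/5 - m/5) = 43/5 - m/5)
1/(q(355, g) + w(411)) = 1/(355 + (43/5 - ⅕*411)) = 1/(355 + (43/5 - 411/5)) = 1/(355 - 368/5) = 1/(1407/5) = 5/1407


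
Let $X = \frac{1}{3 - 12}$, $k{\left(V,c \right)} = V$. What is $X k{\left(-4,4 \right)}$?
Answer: $\frac{4}{9} \approx 0.44444$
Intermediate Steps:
$X = - \frac{1}{9}$ ($X = \frac{1}{-9} = - \frac{1}{9} \approx -0.11111$)
$X k{\left(-4,4 \right)} = \left(- \frac{1}{9}\right) \left(-4\right) = \frac{4}{9}$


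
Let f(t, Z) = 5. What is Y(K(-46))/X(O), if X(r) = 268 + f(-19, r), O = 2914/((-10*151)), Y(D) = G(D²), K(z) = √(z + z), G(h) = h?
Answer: -92/273 ≈ -0.33700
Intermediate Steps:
K(z) = √2*√z (K(z) = √(2*z) = √2*√z)
Y(D) = D²
O = -1457/755 (O = 2914/(-1510) = 2914*(-1/1510) = -1457/755 ≈ -1.9298)
X(r) = 273 (X(r) = 268 + 5 = 273)
Y(K(-46))/X(O) = (√2*√(-46))²/273 = (√2*(I*√46))²*(1/273) = (2*I*√23)²*(1/273) = -92*1/273 = -92/273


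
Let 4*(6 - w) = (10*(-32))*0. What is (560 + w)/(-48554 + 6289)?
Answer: -566/42265 ≈ -0.013392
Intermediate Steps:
w = 6 (w = 6 - 10*(-32)*0/4 = 6 - (-80)*0 = 6 - 1/4*0 = 6 + 0 = 6)
(560 + w)/(-48554 + 6289) = (560 + 6)/(-48554 + 6289) = 566/(-42265) = 566*(-1/42265) = -566/42265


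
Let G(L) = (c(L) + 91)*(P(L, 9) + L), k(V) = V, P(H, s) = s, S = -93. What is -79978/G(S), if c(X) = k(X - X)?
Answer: 39989/3822 ≈ 10.463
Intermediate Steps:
c(X) = 0 (c(X) = X - X = 0)
G(L) = 819 + 91*L (G(L) = (0 + 91)*(9 + L) = 91*(9 + L) = 819 + 91*L)
-79978/G(S) = -79978/(819 + 91*(-93)) = -79978/(819 - 8463) = -79978/(-7644) = -79978*(-1/7644) = 39989/3822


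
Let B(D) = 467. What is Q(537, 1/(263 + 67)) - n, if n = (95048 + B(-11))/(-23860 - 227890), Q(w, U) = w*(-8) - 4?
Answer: -216485897/50350 ≈ -4299.6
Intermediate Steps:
Q(w, U) = -4 - 8*w (Q(w, U) = -8*w - 4 = -4 - 8*w)
n = -19103/50350 (n = (95048 + 467)/(-23860 - 227890) = 95515/(-251750) = 95515*(-1/251750) = -19103/50350 ≈ -0.37940)
Q(537, 1/(263 + 67)) - n = (-4 - 8*537) - 1*(-19103/50350) = (-4 - 4296) + 19103/50350 = -4300 + 19103/50350 = -216485897/50350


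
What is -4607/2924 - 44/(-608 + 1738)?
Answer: -156899/97180 ≈ -1.6145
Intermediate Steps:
-4607/2924 - 44/(-608 + 1738) = -4607*1/2924 - 44/1130 = -271/172 - 44*1/1130 = -271/172 - 22/565 = -156899/97180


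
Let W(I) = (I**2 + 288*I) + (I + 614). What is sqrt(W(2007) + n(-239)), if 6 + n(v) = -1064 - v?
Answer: sqrt(4607855) ≈ 2146.6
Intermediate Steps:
W(I) = 614 + I**2 + 289*I (W(I) = (I**2 + 288*I) + (614 + I) = 614 + I**2 + 289*I)
n(v) = -1070 - v (n(v) = -6 + (-1064 - v) = -1070 - v)
sqrt(W(2007) + n(-239)) = sqrt((614 + 2007**2 + 289*2007) + (-1070 - 1*(-239))) = sqrt((614 + 4028049 + 580023) + (-1070 + 239)) = sqrt(4608686 - 831) = sqrt(4607855)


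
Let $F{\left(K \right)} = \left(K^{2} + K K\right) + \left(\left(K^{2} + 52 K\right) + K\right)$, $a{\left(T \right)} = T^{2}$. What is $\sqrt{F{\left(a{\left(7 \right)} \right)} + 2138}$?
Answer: $\sqrt{11938} \approx 109.26$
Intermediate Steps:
$F{\left(K \right)} = 3 K^{2} + 53 K$ ($F{\left(K \right)} = \left(K^{2} + K^{2}\right) + \left(K^{2} + 53 K\right) = 2 K^{2} + \left(K^{2} + 53 K\right) = 3 K^{2} + 53 K$)
$\sqrt{F{\left(a{\left(7 \right)} \right)} + 2138} = \sqrt{7^{2} \left(53 + 3 \cdot 7^{2}\right) + 2138} = \sqrt{49 \left(53 + 3 \cdot 49\right) + 2138} = \sqrt{49 \left(53 + 147\right) + 2138} = \sqrt{49 \cdot 200 + 2138} = \sqrt{9800 + 2138} = \sqrt{11938}$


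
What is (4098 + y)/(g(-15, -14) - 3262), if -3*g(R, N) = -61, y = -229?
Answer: -11607/9725 ≈ -1.1935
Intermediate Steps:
g(R, N) = 61/3 (g(R, N) = -⅓*(-61) = 61/3)
(4098 + y)/(g(-15, -14) - 3262) = (4098 - 229)/(61/3 - 3262) = 3869/(-9725/3) = 3869*(-3/9725) = -11607/9725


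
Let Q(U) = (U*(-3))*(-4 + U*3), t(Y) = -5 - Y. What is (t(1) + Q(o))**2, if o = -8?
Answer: 459684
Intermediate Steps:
Q(U) = -3*U*(-4 + 3*U) (Q(U) = (-3*U)*(-4 + 3*U) = -3*U*(-4 + 3*U))
(t(1) + Q(o))**2 = ((-5 - 1*1) + 3*(-8)*(4 - 3*(-8)))**2 = ((-5 - 1) + 3*(-8)*(4 + 24))**2 = (-6 + 3*(-8)*28)**2 = (-6 - 672)**2 = (-678)**2 = 459684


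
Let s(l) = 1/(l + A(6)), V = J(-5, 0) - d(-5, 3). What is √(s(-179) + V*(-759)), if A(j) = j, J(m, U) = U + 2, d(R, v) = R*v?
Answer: 2*I*√96543515/173 ≈ 113.59*I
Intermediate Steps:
J(m, U) = 2 + U
V = 17 (V = (2 + 0) - (-5)*3 = 2 - 1*(-15) = 2 + 15 = 17)
s(l) = 1/(6 + l) (s(l) = 1/(l + 6) = 1/(6 + l))
√(s(-179) + V*(-759)) = √(1/(6 - 179) + 17*(-759)) = √(1/(-173) - 12903) = √(-1/173 - 12903) = √(-2232220/173) = 2*I*√96543515/173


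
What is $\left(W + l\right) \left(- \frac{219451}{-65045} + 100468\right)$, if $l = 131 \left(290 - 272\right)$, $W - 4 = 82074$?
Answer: $\frac{551802812906796}{65045} \approx 8.4834 \cdot 10^{9}$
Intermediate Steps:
$W = 82078$ ($W = 4 + 82074 = 82078$)
$l = 2358$ ($l = 131 \cdot 18 = 2358$)
$\left(W + l\right) \left(- \frac{219451}{-65045} + 100468\right) = \left(82078 + 2358\right) \left(- \frac{219451}{-65045} + 100468\right) = 84436 \left(\left(-219451\right) \left(- \frac{1}{65045}\right) + 100468\right) = 84436 \left(\frac{219451}{65045} + 100468\right) = 84436 \cdot \frac{6535160511}{65045} = \frac{551802812906796}{65045}$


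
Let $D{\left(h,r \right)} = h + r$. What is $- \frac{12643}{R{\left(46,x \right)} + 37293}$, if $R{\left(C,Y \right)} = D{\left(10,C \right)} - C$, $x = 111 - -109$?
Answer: $- \frac{12643}{37303} \approx -0.33893$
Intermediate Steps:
$x = 220$ ($x = 111 + 109 = 220$)
$R{\left(C,Y \right)} = 10$ ($R{\left(C,Y \right)} = \left(10 + C\right) - C = 10$)
$- \frac{12643}{R{\left(46,x \right)} + 37293} = - \frac{12643}{10 + 37293} = - \frac{12643}{37303}$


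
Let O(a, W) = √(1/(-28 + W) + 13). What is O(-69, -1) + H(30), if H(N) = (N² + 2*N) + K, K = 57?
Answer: 1017 + 2*√2726/29 ≈ 1020.6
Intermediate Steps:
H(N) = 57 + N² + 2*N (H(N) = (N² + 2*N) + 57 = 57 + N² + 2*N)
O(a, W) = √(13 + 1/(-28 + W))
O(-69, -1) + H(30) = √((-363 + 13*(-1))/(-28 - 1)) + (57 + 30² + 2*30) = √((-363 - 13)/(-29)) + (57 + 900 + 60) = √(-1/29*(-376)) + 1017 = √(376/29) + 1017 = 2*√2726/29 + 1017 = 1017 + 2*√2726/29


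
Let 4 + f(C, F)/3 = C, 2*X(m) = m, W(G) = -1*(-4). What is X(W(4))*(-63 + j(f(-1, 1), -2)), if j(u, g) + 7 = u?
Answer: -170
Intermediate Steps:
W(G) = 4
X(m) = m/2
f(C, F) = -12 + 3*C
j(u, g) = -7 + u
X(W(4))*(-63 + j(f(-1, 1), -2)) = ((1/2)*4)*(-63 + (-7 + (-12 + 3*(-1)))) = 2*(-63 + (-7 + (-12 - 3))) = 2*(-63 + (-7 - 15)) = 2*(-63 - 22) = 2*(-85) = -170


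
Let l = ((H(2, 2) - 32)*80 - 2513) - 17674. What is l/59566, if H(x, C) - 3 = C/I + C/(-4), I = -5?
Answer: -22579/59566 ≈ -0.37906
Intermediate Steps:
H(x, C) = 3 - 9*C/20 (H(x, C) = 3 + (C/(-5) + C/(-4)) = 3 + (C*(-⅕) + C*(-¼)) = 3 + (-C/5 - C/4) = 3 - 9*C/20)
l = -22579 (l = (((3 - 9/20*2) - 32)*80 - 2513) - 17674 = (((3 - 9/10) - 32)*80 - 2513) - 17674 = ((21/10 - 32)*80 - 2513) - 17674 = (-299/10*80 - 2513) - 17674 = (-2392 - 2513) - 17674 = -4905 - 17674 = -22579)
l/59566 = -22579/59566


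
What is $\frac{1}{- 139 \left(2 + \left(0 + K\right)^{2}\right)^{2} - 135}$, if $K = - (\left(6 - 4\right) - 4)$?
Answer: $- \frac{1}{5139} \approx -0.00019459$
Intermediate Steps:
$K = 2$ ($K = - (2 - 4) = \left(-1\right) \left(-2\right) = 2$)
$\frac{1}{- 139 \left(2 + \left(0 + K\right)^{2}\right)^{2} - 135} = \frac{1}{- 139 \left(2 + \left(0 + 2\right)^{2}\right)^{2} - 135} = \frac{1}{- 139 \left(2 + 2^{2}\right)^{2} - 135} = \frac{1}{- 139 \left(2 + 4\right)^{2} - 135} = \frac{1}{- 139 \cdot 6^{2} - 135} = \frac{1}{\left(-139\right) 36 - 135} = \frac{1}{-5004 - 135} = \frac{1}{-5139} = - \frac{1}{5139}$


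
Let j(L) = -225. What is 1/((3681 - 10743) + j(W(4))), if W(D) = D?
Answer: -1/7287 ≈ -0.00013723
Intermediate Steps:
1/((3681 - 10743) + j(W(4))) = 1/((3681 - 10743) - 225) = 1/(-7062 - 225) = 1/(-7287) = -1/7287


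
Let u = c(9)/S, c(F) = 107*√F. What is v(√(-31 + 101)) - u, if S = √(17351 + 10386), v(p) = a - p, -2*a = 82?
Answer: -41 - √70 - 321*√27737/27737 ≈ -51.294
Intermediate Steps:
a = -41 (a = -½*82 = -41)
v(p) = -41 - p
S = √27737 ≈ 166.54
u = 321*√27737/27737 (u = (107*√9)/(√27737) = (107*3)*(√27737/27737) = 321*(√27737/27737) = 321*√27737/27737 ≈ 1.9274)
v(√(-31 + 101)) - u = (-41 - √(-31 + 101)) - 321*√27737/27737 = (-41 - √70) - 321*√27737/27737 = -41 - √70 - 321*√27737/27737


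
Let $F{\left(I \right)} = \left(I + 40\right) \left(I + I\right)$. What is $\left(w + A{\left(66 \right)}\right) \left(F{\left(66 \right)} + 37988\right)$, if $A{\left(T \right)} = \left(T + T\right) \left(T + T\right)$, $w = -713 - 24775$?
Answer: $-419166720$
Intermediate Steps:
$w = -25488$ ($w = -713 - 24775 = -25488$)
$A{\left(T \right)} = 4 T^{2}$ ($A{\left(T \right)} = 2 T 2 T = 4 T^{2}$)
$F{\left(I \right)} = 2 I \left(40 + I\right)$ ($F{\left(I \right)} = \left(40 + I\right) 2 I = 2 I \left(40 + I\right)$)
$\left(w + A{\left(66 \right)}\right) \left(F{\left(66 \right)} + 37988\right) = \left(-25488 + 4 \cdot 66^{2}\right) \left(2 \cdot 66 \left(40 + 66\right) + 37988\right) = \left(-25488 + 4 \cdot 4356\right) \left(2 \cdot 66 \cdot 106 + 37988\right) = \left(-25488 + 17424\right) \left(13992 + 37988\right) = \left(-8064\right) 51980 = -419166720$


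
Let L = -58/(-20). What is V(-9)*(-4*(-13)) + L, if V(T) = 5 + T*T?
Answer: 44749/10 ≈ 4474.9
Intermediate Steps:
L = 29/10 (L = -58*(-1/20) = 29/10 ≈ 2.9000)
V(T) = 5 + T²
V(-9)*(-4*(-13)) + L = (5 + (-9)²)*(-4*(-13)) + 29/10 = (5 + 81)*52 + 29/10 = 86*52 + 29/10 = 4472 + 29/10 = 44749/10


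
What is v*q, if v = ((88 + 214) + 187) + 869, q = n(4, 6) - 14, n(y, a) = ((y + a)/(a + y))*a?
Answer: -10864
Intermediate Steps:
n(y, a) = a (n(y, a) = ((a + y)/(a + y))*a = 1*a = a)
q = -8 (q = 6 - 14 = -8)
v = 1358 (v = (302 + 187) + 869 = 489 + 869 = 1358)
v*q = 1358*(-8) = -10864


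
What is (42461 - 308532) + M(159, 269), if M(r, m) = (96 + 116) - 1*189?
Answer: -266048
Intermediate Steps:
M(r, m) = 23 (M(r, m) = 212 - 189 = 23)
(42461 - 308532) + M(159, 269) = (42461 - 308532) + 23 = -266071 + 23 = -266048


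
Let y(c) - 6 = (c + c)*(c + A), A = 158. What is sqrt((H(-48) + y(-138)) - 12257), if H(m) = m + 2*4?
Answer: 3*I*sqrt(1979) ≈ 133.46*I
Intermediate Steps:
H(m) = 8 + m (H(m) = m + 8 = 8 + m)
y(c) = 6 + 2*c*(158 + c) (y(c) = 6 + (c + c)*(c + 158) = 6 + (2*c)*(158 + c) = 6 + 2*c*(158 + c))
sqrt((H(-48) + y(-138)) - 12257) = sqrt(((8 - 48) + (6 + 2*(-138)**2 + 316*(-138))) - 12257) = sqrt((-40 + (6 + 2*19044 - 43608)) - 12257) = sqrt((-40 + (6 + 38088 - 43608)) - 12257) = sqrt((-40 - 5514) - 12257) = sqrt(-5554 - 12257) = sqrt(-17811) = 3*I*sqrt(1979)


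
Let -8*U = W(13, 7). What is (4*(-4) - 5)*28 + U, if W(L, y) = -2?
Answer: -2351/4 ≈ -587.75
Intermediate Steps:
U = ¼ (U = -⅛*(-2) = ¼ ≈ 0.25000)
(4*(-4) - 5)*28 + U = (4*(-4) - 5)*28 + ¼ = (-16 - 5)*28 + ¼ = -21*28 + ¼ = -588 + ¼ = -2351/4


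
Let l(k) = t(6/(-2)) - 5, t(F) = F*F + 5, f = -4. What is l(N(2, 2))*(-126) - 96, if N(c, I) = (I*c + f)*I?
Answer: -1230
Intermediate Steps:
t(F) = 5 + F**2 (t(F) = F**2 + 5 = 5 + F**2)
N(c, I) = I*(-4 + I*c) (N(c, I) = (I*c - 4)*I = (-4 + I*c)*I = I*(-4 + I*c))
l(k) = 9 (l(k) = (5 + (6/(-2))**2) - 5 = (5 + (6*(-1/2))**2) - 5 = (5 + (-3)**2) - 5 = (5 + 9) - 5 = 14 - 5 = 9)
l(N(2, 2))*(-126) - 96 = 9*(-126) - 96 = -1134 - 96 = -1230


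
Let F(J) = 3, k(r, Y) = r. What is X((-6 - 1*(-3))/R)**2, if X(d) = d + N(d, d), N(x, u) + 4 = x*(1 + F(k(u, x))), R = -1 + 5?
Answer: 961/16 ≈ 60.063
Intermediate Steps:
R = 4
N(x, u) = -4 + 4*x (N(x, u) = -4 + x*(1 + 3) = -4 + x*4 = -4 + 4*x)
X(d) = -4 + 5*d (X(d) = d + (-4 + 4*d) = -4 + 5*d)
X((-6 - 1*(-3))/R)**2 = (-4 + 5*((-6 - 1*(-3))/4))**2 = (-4 + 5*((-6 + 3)*(1/4)))**2 = (-4 + 5*(-3*1/4))**2 = (-4 + 5*(-3/4))**2 = (-4 - 15/4)**2 = (-31/4)**2 = 961/16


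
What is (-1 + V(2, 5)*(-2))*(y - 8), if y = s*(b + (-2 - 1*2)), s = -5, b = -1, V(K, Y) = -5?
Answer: 153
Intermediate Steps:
y = 25 (y = -5*(-1 + (-2 - 1*2)) = -5*(-1 + (-2 - 2)) = -5*(-1 - 4) = -5*(-5) = 25)
(-1 + V(2, 5)*(-2))*(y - 8) = (-1 - 5*(-2))*(25 - 8) = (-1 + 10)*17 = 9*17 = 153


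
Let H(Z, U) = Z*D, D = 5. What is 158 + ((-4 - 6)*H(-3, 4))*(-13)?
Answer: -1792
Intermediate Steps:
H(Z, U) = 5*Z (H(Z, U) = Z*5 = 5*Z)
158 + ((-4 - 6)*H(-3, 4))*(-13) = 158 + ((-4 - 6)*(5*(-3)))*(-13) = 158 - 10*(-15)*(-13) = 158 + 150*(-13) = 158 - 1950 = -1792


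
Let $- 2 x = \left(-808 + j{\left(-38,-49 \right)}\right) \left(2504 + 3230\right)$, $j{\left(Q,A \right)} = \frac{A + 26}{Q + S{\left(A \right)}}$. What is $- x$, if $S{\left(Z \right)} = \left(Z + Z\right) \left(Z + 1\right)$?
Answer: $- \frac{10809022917}{4666} \approx -2.3166 \cdot 10^{6}$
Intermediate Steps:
$S{\left(Z \right)} = 2 Z \left(1 + Z\right)$
$j{\left(Q,A \right)} = \frac{26 + A}{Q + 2 A \left(1 + A\right)}$ ($j{\left(Q,A \right)} = \frac{A + 26}{Q + 2 A \left(1 + A\right)} = \frac{26 + A}{Q + 2 A \left(1 + A\right)}$)
$x = \frac{10809022917}{4666}$ ($x = - \frac{\left(-808 + \frac{26 - 49}{-38 + 2 \left(-49\right) \left(1 - 49\right)}\right) \left(2504 + 3230\right)}{2} = - \frac{\left(-808 + \frac{1}{-38 + 2 \left(-49\right) \left(-48\right)} \left(-23\right)\right) 5734}{2} = - \frac{\left(-808 + \frac{1}{-38 + 4704} \left(-23\right)\right) 5734}{2} = - \frac{\left(-808 + \frac{1}{4666} \left(-23\right)\right) 5734}{2} = - \frac{\left(-808 - \frac{23}{4666}\right) 5734}{2} = - \frac{\left(- \frac{3770151}{4666}\right) 5734}{2} = \left(- \frac{1}{2}\right) \left(- \frac{10809022917}{2333}\right) = \frac{10809022917}{4666} \approx 2.3166 \cdot 10^{6}$)
$- x = \left(-1\right) \frac{10809022917}{4666} = - \frac{10809022917}{4666}$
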